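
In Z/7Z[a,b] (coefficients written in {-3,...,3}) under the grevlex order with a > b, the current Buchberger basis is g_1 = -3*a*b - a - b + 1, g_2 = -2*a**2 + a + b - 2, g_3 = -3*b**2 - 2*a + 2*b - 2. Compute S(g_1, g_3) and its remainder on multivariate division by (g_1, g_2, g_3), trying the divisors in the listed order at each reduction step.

S(g_1, g_3) = -3*a**2 + a*b - 2*b**2 - 3*a + 2*b; remainder on division = 0.

lcm(LM(g_1), LM(g_3)) = a*b**2.
S = (lcm/LT(g_1))·g_1 − (lcm/LT(g_3))·g_3 = -3*a**2 + a*b - 2*b**2 - 3*a + 2*b.
Reduce S modulo (g_1, g_2, g_3) in that order:
  leading term a**2: subtract (-2)·g_2 from -3*a**2 + a*b - 2*b**2 - 3*a + 2*b → a*b - 2*b**2 - a - 3*b + 3
  leading term a*b: subtract (2)·g_1 from a*b - 2*b**2 - a - 3*b + 3 → -2*b**2 + a - b + 1
  leading term b**2: subtract (3)·g_3 from -2*b**2 + a - b + 1 → 0
The remainder is 0, so this S-polynomial contributes no new basis element.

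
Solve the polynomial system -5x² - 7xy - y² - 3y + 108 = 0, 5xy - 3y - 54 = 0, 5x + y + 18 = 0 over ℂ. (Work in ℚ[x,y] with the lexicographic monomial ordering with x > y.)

{(-3, -3)}

Compute a lex Gröbner basis by Buchberger's algorithm.
f_1 = -5x² - 7xy - y² - 3y + 108, LT = x².
f_2 = 5xy - 3y - 54, LT = xy.
f_3 = 5x + y + 18, LT = x.

S(f_1,f_2): lcm = x²y. S = 7/5xy² + ⅗xy + 54/5x + ⅕y³ + ⅗y² - 108/5y.
  leading term xy²: subtract (7/25y)·f_2 from 7/5xy² + ⅗xy + 54/5x + ⅕y³ + ⅗y² - 108/5y → ⅗xy + 54/5x + ⅕y³ + 36/25y² - 162/25y
  leading term xy: subtract (3/25)·f_2 from ⅗xy + 54/5x + ⅕y³ + 36/25y² - 162/25y → 54/5x + ⅕y³ + 36/25y² - 153/25y + 162/25
  leading term x: subtract (54/25)·f_3 from 54/5x + ⅕y³ + 36/25y² - 153/25y + 162/25 → ⅕y³ + 36/25y² - 207/25y - 162/5
  leading term y³: no divisor's leading term divides it; move ⅕y³ to the remainder.
  leading term y²: no divisor's leading term divides it; move 36/25y² to the remainder.
  leading term y: no divisor's leading term divides it; move -207/25y to the remainder.
  leading term 1: no divisor's leading term divides it; move -162/5 to the remainder.
  remainder ⅕y³ + 36/25y² - 207/25y - 162/5 ≠ 0; add h_4 = ⅕y³ + 36/25y² - 207/25y - 162/5 to the basis.

S(f_1,f_3): lcm = x². S = 6/5xy - 18/5x + ⅕y² + ⅗y - 108/5.
  leading term xy: subtract (6/25)·f_2 from 6/5xy - 18/5x + ⅕y² + ⅗y - 108/5 → -18/5x + ⅕y² + 33/25y - 216/25
  leading term x: subtract (-18/25)·f_3 from -18/5x + ⅕y² + 33/25y - 216/25 → ⅕y² + 51/25y + 108/25
  leading term y²: no divisor's leading term divides it; move ⅕y² to the remainder.
  leading term y: no divisor's leading term divides it; move 51/25y to the remainder.
  leading term 1: no divisor's leading term divides it; move 108/25 to the remainder.
  remainder ⅕y² + 51/25y + 108/25 ≠ 0; add h_5 = ⅕y² + 51/25y + 108/25 to the basis.

S(f_2,f_3): lcm = xy. S = -⅕y² - 21/5y - 54/5.
  leading term y²: subtract (-1)·h_5 from -⅕y² - 21/5y - 54/5 → -54/25y - 162/25
  leading term y: no divisor's leading term divides it; move -54/25y to the remainder.
  leading term 1: no divisor's leading term divides it; move -162/25 to the remainder.
  remainder -54/25y - 162/25 ≠ 0; add h_6 = -54/25y - 162/25 to the basis.

The other S-polynomials (S(f_1,h_4), S(f_2,h_4), S(f_3,h_4), S(f_1,h_5), S(f_2,h_5), S(f_3,h_5), S(h_4,h_5), S(f_1,h_6), S(f_2,h_6), S(f_3,h_6), S(h_4,h_6), S(h_5,h_6)) all reduce to 0 modulo the current basis, so we have a Gröbner basis.
Inter-reduce: drop elements whose leading term is divisible by another's, tail-reduce, and make monic.
Reduced Gröbner basis: {x + 3, y + 3}.

Since the basis is lex-ordered, y + 3 is univariate in y. Its roots are {-3}. Back-substituting each root into the other basis elements fixes the other coordinates.
  y = -3: the earlier basis element becomes x + 3 = 0, giving x = -3 — point (-3, -3).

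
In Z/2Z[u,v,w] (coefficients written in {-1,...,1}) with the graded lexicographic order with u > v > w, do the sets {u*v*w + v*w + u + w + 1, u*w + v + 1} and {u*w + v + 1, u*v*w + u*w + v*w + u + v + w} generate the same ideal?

Equality of ideals is decidable: compute both reduced Gröbner bases (unique for the ordering) and check whether they agree.
Buchberger on the first generating set:
f_1 = u*v*w + v*w + u + w + 1, LT = u*v*w.
f_2 = u*w + v + 1, LT = u*w.

S(f_1,f_2): lcm = u*v*w. S = v**2 + v*w + u + v + w + 1.
  leading term v**2: no divisor's leading term divides it; move v**2 to the remainder.
  leading term v*w: no divisor's leading term divides it; move v*w to the remainder.
  leading term u: no divisor's leading term divides it; move u to the remainder.
  leading term v: no divisor's leading term divides it; move v to the remainder.
  leading term w: no divisor's leading term divides it; move w to the remainder.
  leading term 1: no divisor's leading term divides it; move 1 to the remainder.
  remainder v**2 + v*w + u + v + w + 1 ≠ 0; add g_3 = v**2 + v*w + u + v + w + 1 to the basis.

The other S-polynomials (S(f_1,g_3), S(f_2,g_3)) all reduce to 0 modulo the current basis, so we have a Gröbner basis.
Inter-reduce: drop elements whose leading term is divisible by another's, tail-reduce, and make monic.
Reduced Gröbner basis: {u*w + v + 1, v**2 + v*w + u + v + w + 1}.

Buchberger on the second generating set:
h_1 = u*w + v + 1, LT = u*w.
h_2 = u*v*w + u*w + v*w + u + v + w, LT = u*v*w.

S(h_1,h_2): lcm = u*v*w. S = u*w + v**2 + v*w + u + w.
  leading term u*w: subtract (1)·h_1 from u*w + v**2 + v*w + u + w → v**2 + v*w + u + v + w + 1
  leading term v**2: no divisor's leading term divides it; move v**2 to the remainder.
  leading term v*w: no divisor's leading term divides it; move v*w to the remainder.
  leading term u: no divisor's leading term divides it; move u to the remainder.
  leading term v: no divisor's leading term divides it; move v to the remainder.
  leading term w: no divisor's leading term divides it; move w to the remainder.
  leading term 1: no divisor's leading term divides it; move 1 to the remainder.
  remainder v**2 + v*w + u + v + w + 1 ≠ 0; add k_3 = v**2 + v*w + u + v + w + 1 to the basis.

The other S-polynomials (S(h_1,k_3), S(h_2,k_3)) all reduce to 0 modulo the current basis, so we have a Gröbner basis.
Inter-reduce: drop elements whose leading term is divisible by another's, tail-reduce, and make monic.
Reduced Gröbner basis: {u*w + v + 1, v**2 + v*w + u + v + w + 1}.

These coincide, so the ideals are equal.

Yes, the ideals are equal.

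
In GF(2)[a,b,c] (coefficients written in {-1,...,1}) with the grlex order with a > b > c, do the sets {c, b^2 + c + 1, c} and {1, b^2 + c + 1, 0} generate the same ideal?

No, the ideals differ.

Two ideals are equal iff their reduced Gröbner bases coincide (the reduced basis is unique for a fixed ordering).
Buchberger on the first generating set:
f_1 = c, LT = c.
f_2 = b^2 + c + 1, LT = b^2.
f_3 = c, LT = c.

The S-polynomials (S(f_1,f_2), S(f_1,f_3), S(f_2,f_3)) all reduce to 0 modulo the current basis, so we have a Gröbner basis.
Inter-reduce: drop elements whose leading term is divisible by another's, tail-reduce, and make monic.
Reduced Gröbner basis: {b^2 + 1, c}.

Buchberger on the second generating set:
h_1 = 1, LT = 1.
h_2 = b^2 + c + 1, LT = b^2.

The S-polynomials (S(h_1,h_2)) all reduce to 0 modulo the current basis, so we have a Gröbner basis.
Inter-reduce: drop elements whose leading term is divisible by another's, tail-reduce, and make monic.
Reduced Gröbner basis: {1}.

Since the reduced bases disagree, the two ideals are not the same.
The same test decides containment: I ⊆ J iff every generator of I reduces to 0 modulo a Gröbner basis of J.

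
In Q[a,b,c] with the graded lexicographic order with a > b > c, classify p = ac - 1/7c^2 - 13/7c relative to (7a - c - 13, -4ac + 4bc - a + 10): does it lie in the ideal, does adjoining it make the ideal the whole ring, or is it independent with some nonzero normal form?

ac - 1/7c^2 - 13/7c lies in I (it reduces to 0).

First compute the reduced Gröbner basis of I by Buchberger's algorithm.
f_1 = 7a - c - 13, LT = a.
f_2 = -4ac + 4bc - a + 10, LT = ac.

S(f_1,f_2): lcm = ac. S = bc - 1/7c^2 - 1/4a - 13/7c + 5/2.
  reduce S modulo (f_1, f_2):
  remainder bc - 1/7c^2 - 53/28c + 57/28 ≠ 0; add h_3 = bc - 1/7c^2 - 53/28c + 57/28 to the basis.

The other S-polynomials (S(f_1,h_3), S(f_2,h_3)) all reduce to 0 modulo the current basis, so we have a Gröbner basis.
Inter-reduce: drop elements whose leading term is divisible by another's, tail-reduce, and make monic.
Reduced Gröbner basis: {bc - 1/7c^2 - 53/28c + 57/28, a - 1/7c - 13/7}.
Label its elements g_1 = bc - 1/7c^2 - 53/28c + 57/28, g_2 = a - 1/7c - 13/7.

Reduce p = ac - 1/7c^2 - 13/7c modulo G:
  leading term ac: subtract (c)·g_2 from ac - 1/7c^2 - 13/7c → 0
  normal form = 0.
Since the normal form is 0, p ∈ I.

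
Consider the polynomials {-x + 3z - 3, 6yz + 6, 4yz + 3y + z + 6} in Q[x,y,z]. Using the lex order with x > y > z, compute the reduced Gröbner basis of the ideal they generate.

This is the nonlinear analogue of row-reducing a linear system.

f_1 = -x + 3z - 3, LT = x.
f_2 = 6yz + 6, LT = yz.
f_3 = 4yz + 3y + z + 6, LT = yz.

S(f_2,f_3): lcm = yz. S = -3/4y - 1/4z - 1/2.
  reduce S modulo (f_1, f_2, f_3):
  remainder -3/4y - 1/4z - 1/2 ≠ 0; add g_4 = -3/4y - 1/4z - 1/2 to the basis.

S(f_2,g_4): lcm = yz. S = -1/3z^2 - 2/3z + 1.
  reduce S modulo (f_1, f_2, f_3, g_4):
  remainder -1/3z^2 - 2/3z + 1 ≠ 0; add g_5 = -1/3z^2 - 2/3z + 1 to the basis.

The other S-polynomials (S(f_1,f_2), S(f_1,f_3), S(f_1,g_4), S(f_3,g_4), S(f_1,g_5), S(f_2,g_5), S(f_3,g_5), S(g_4,g_5)) all reduce to 0 modulo the current basis, so we have a Gröbner basis.
Inter-reduce: drop elements whose leading term is divisible by another's, tail-reduce, and make monic.

G = {x - 3z + 3, y + 1/3z + 2/3, z^2 + 2z - 3}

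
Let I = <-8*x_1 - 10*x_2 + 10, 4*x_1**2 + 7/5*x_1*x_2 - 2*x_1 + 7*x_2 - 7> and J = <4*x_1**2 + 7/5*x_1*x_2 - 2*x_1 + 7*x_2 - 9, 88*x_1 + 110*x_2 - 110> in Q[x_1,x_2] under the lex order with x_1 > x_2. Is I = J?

Two ideals are equal iff their reduced Gröbner bases coincide (the reduced basis is unique for a fixed ordering).
Buchberger on the first generating set:
f_1 = -8*x_1 - 10*x_2 + 10, LT = x_1.
f_2 = 4*x_1**2 + 7/5*x_1*x_2 - 2*x_1 + 7*x_2 - 7, LT = x_1**2.

S(f_1,f_2): lcm = x_1**2. S = 9/10*x_1*x_2 - 3/4*x_1 - 7/4*x_2 + 7/4.
  leading term x_1*x_2: subtract (-9/80*x_2)·f_1 from 9/10*x_1*x_2 - 3/4*x_1 - 7/4*x_2 + 7/4 → -3/4*x_1 - 9/8*x_2**2 - 5/8*x_2 + 7/4
  leading term x_1: subtract (3/32)·f_1 from -3/4*x_1 - 9/8*x_2**2 - 5/8*x_2 + 7/4 → -9/8*x_2**2 + 5/16*x_2 + 13/16
  leading term x_2**2: no divisor's leading term divides it; move -9/8*x_2**2 to the remainder.
  leading term x_2: no divisor's leading term divides it; move 5/16*x_2 to the remainder.
  leading term 1: no divisor's leading term divides it; move 13/16 to the remainder.
  remainder -9/8*x_2**2 + 5/16*x_2 + 13/16 ≠ 0; add g_3 = -9/8*x_2**2 + 5/16*x_2 + 13/16 to the basis.

The other S-polynomials (S(f_1,g_3), S(f_2,g_3)) all reduce to 0 modulo the current basis, so we have a Gröbner basis.
Inter-reduce: drop elements whose leading term is divisible by another's, tail-reduce, and make monic.
Reduced Gröbner basis: {x_1 + 5/4*x_2 - 5/4, x_2**2 - 5/18*x_2 - 13/18}.

Buchberger on the second generating set:
h_1 = 4*x_1**2 + 7/5*x_1*x_2 - 2*x_1 + 7*x_2 - 9, LT = x_1**2.
h_2 = 88*x_1 + 110*x_2 - 110, LT = x_1.

S(h_1,h_2): lcm = x_1**2. S = -9/10*x_1*x_2 + 3/4*x_1 + 7/4*x_2 - 9/4.
  leading term x_1*x_2: subtract (-9/880*x_2)·h_2 from -9/10*x_1*x_2 + 3/4*x_1 + 7/4*x_2 - 9/4 → 3/4*x_1 + 9/8*x_2**2 + 5/8*x_2 - 9/4
  leading term x_1: subtract (3/352)·h_2 from 3/4*x_1 + 9/8*x_2**2 + 5/8*x_2 - 9/4 → 9/8*x_2**2 - 5/16*x_2 - 21/16
  leading term x_2**2: no divisor's leading term divides it; move 9/8*x_2**2 to the remainder.
  leading term x_2: no divisor's leading term divides it; move -5/16*x_2 to the remainder.
  leading term 1: no divisor's leading term divides it; move -21/16 to the remainder.
  remainder 9/8*x_2**2 - 5/16*x_2 - 21/16 ≠ 0; add k_3 = 9/8*x_2**2 - 5/16*x_2 - 21/16 to the basis.

The other S-polynomials (S(h_1,k_3), S(h_2,k_3)) all reduce to 0 modulo the current basis, so we have a Gröbner basis.
Inter-reduce: drop elements whose leading term is divisible by another's, tail-reduce, and make monic.
Reduced Gröbner basis: {x_1 + 5/4*x_2 - 5/4, x_2**2 - 5/18*x_2 - 7/6}.

Since the reduced bases disagree, the two ideals are not the same.

No, the ideals differ.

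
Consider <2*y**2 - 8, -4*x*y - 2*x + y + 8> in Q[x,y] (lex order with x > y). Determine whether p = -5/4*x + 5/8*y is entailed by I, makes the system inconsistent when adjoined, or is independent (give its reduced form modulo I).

-5/4*x + 5/8*y lies in I (it reduces to 0).

First compute the reduced Gröbner basis of I by Buchberger's algorithm.
f_1 = 2*y**2 - 8, LT = y**2.
f_2 = -4*x*y - 2*x + y + 8, LT = x*y.

S(f_1,f_2): lcm = x*y**2. S = -1/2*x*y - 4*x + 1/4*y**2 + 2*y.
  reduce S modulo (f_1, f_2):
  remainder -15/4*x + 15/8*y ≠ 0; add h_3 = -15/4*x + 15/8*y to the basis.

The other S-polynomials (S(f_1,h_3), S(f_2,h_3)) all reduce to 0 modulo the current basis, so we have a Gröbner basis.
Inter-reduce: drop elements whose leading term is divisible by another's, tail-reduce, and make monic.
Reduced Gröbner basis: {x - 1/2*y, y**2 - 4}.
Label its elements g_1 = x - 1/2*y, g_2 = y**2 - 4.

Reduce p = -5/4*x + 5/8*y modulo G:
  leading term x: subtract (-5/4)·g_1 from -5/4*x + 5/8*y → 0
  normal form = 0.
Since the normal form is 0, p ∈ I.

The remainder on division by a Gröbner basis is unique — it is the normal form.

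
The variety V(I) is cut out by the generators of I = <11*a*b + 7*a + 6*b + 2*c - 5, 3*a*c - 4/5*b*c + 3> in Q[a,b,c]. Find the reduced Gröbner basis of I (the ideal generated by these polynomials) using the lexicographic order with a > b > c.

G = {a*b + 7/11*a + 6/11*b + 2/11*c - 5/11, a*c - 4/15*b*c + 1, b**2*c + 59/22*b*c - 15/4*b + 15/22*c**2 - 75/44*c - 105/44}

f_1 = 11*a*b + 7*a + 6*b + 2*c - 5, LT = a*b.
f_2 = 3*a*c - 4/5*b*c + 3, LT = a*c.

S(f_1,f_2): lcm = a*b*c. S = 7/11*a*c + 4/15*b**2*c + 6/11*b*c - b + 2/11*c**2 - 5/11*c.
  leading term a*c: subtract (7/33)·f_2 from 7/11*a*c + 4/15*b**2*c + 6/11*b*c - b + 2/11*c**2 - 5/11*c → 4/15*b**2*c + 118/165*b*c - b + 2/11*c**2 - 5/11*c - 7/11
  leading term b**2*c: no divisor's leading term divides it; move 4/15*b**2*c to the remainder.
  leading term b*c: no divisor's leading term divides it; move 118/165*b*c to the remainder.
  leading term b: no divisor's leading term divides it; move -b to the remainder.
  leading term c**2: no divisor's leading term divides it; move 2/11*c**2 to the remainder.
  leading term c: no divisor's leading term divides it; move -5/11*c to the remainder.
  leading term 1: no divisor's leading term divides it; move -7/11 to the remainder.
  remainder 4/15*b**2*c + 118/165*b*c - b + 2/11*c**2 - 5/11*c - 7/11 ≠ 0; add g_3 = 4/15*b**2*c + 118/165*b*c - b + 2/11*c**2 - 5/11*c - 7/11 to the basis.

The other S-polynomials (S(f_1,g_3), S(f_2,g_3)) all reduce to 0 modulo the current basis, so we have a Gröbner basis.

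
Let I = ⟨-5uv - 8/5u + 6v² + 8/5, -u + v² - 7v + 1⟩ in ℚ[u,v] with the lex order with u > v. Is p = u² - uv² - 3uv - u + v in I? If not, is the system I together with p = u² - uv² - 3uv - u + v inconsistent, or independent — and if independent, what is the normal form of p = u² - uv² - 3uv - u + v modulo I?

First compute the reduced Gröbner basis of I by Buchberger's algorithm.
f_1 = -5uv - 8/5u + 6v² + 8/5, LT = uv.
f_2 = -u + v² - 7v + 1, LT = u.

S(f_1,f_2): lcm = uv. S = 8/25u + v³ - 41/5v² + v - 8/25.
  leading term u: subtract (-8/25)·f_2 from 8/25u + v³ - 41/5v² + v - 8/25 → v³ - 197/25v² - 31/25v
  leading term v³: no divisor's leading term divides it; move v³ to the remainder.
  leading term v²: no divisor's leading term divides it; move -197/25v² to the remainder.
  leading term v: no divisor's leading term divides it; move -31/25v to the remainder.
  remainder v³ - 197/25v² - 31/25v ≠ 0; add h_3 = v³ - 197/25v² - 31/25v to the basis.

The other S-polynomials (S(f_1,h_3), S(f_2,h_3)) all reduce to 0 modulo the current basis, so we have a Gröbner basis.
Inter-reduce: drop elements whose leading term is divisible by another's, tail-reduce, and make monic.
Reduced Gröbner basis: {u - v² + 7v - 1, v³ - 197/25v² - 31/25v}.
Label its elements g_1 = u - v² + 7v - 1, g_2 = v³ - 197/25v² - 31/25v.

Reduce p = u² - uv² - 3uv - u + v modulo G:
  leading term u²: subtract (u)·g_1 from u² - uv² - 3uv - u + v → -10uv + v
  leading term uv: subtract (-10v)·g_1 from -10uv + v → -10v³ + 70v² - 9v
  leading term v³: subtract (-10)·g_2 from -10v³ + 70v² - 9v → -44/5v² - 107/5v
  leading term v²: no divisor's leading term divides it; move -44/5v² to the remainder.
  leading term v: no divisor's leading term divides it; move -107/5v to the remainder.
  normal form = -44/5v² - 107/5v.
The normal form is nonzero, so p ∉ I. Since p minus its normal form lies in I, I + (p) = I + (r) where r = -44/5v² - 107/5v; decide whether this ideal is the whole ring.
Run Buchberger on G together with r (pairs among the g_i already reduce to 0 since G is a Gröbner basis):
g_1 = u - v² + 7v - 1, LT = u.
g_2 = v³ - 197/25v² - 31/25v, LT = v³.
r = -44/5v² - 107/5v, LT = v².

S(g_2,r): lcm = v³. S = -11343/1100v² - 31/25v.
  leading term v²: subtract (11343/9680)·r from -11343/1100v² - 31/25v → 230737/9680v
  leading term v: no divisor's leading term divides it; move 230737/9680v to the remainder.
  remainder 230737/9680v ≠ 0; add m_4 = 230737/9680v to the basis.

The other S-polynomials (S(g_1,g_2), S(g_1,r), S(g_1,m_4), S(g_2,m_4), S(r,m_4)) all reduce to 0 modulo the current basis, so we have a Gröbner basis.
Inter-reduce: drop elements whose leading term is divisible by another's, tail-reduce, and make monic.
Reduced Gröbner basis: {u - 1, v}.
The reduced Gröbner basis of I + (p) is {u - 1, v} ≠ {1}, a proper ideal, so the enlarged system stays consistent: p is independent of I, with normal form -44/5v² - 107/5v.

u² - uv² - 3uv - u + v is independent of I; its normal form modulo I is -44/5v² - 107/5v.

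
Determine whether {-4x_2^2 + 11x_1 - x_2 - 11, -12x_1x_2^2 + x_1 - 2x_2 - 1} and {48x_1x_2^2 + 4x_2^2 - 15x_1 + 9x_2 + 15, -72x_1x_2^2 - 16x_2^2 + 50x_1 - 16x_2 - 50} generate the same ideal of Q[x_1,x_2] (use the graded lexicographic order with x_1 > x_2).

Yes, the ideals are equal.

Two ideals are equal iff their reduced Gröbner bases coincide (the reduced basis is unique for a fixed ordering).
Buchberger on the first generating set:
f_1 = -4x_2^2 + 11x_1 - x_2 - 11, LT = x_2^2.
f_2 = -12x_1x_2^2 + x_1 - 2x_2 - 1, LT = x_1x_2^2.

S(f_1,f_2): lcm = x_1x_2^2. S = -11/4x_1^2 + 1/4x_1x_2 + 17/6x_1 - 1/6x_2 - 1/12.
  leading term x_1^2: no divisor's leading term divides it; move -11/4x_1^2 to the remainder.
  leading term x_1x_2: no divisor's leading term divides it; move 1/4x_1x_2 to the remainder.
  leading term x_1: no divisor's leading term divides it; move 17/6x_1 to the remainder.
  leading term x_2: no divisor's leading term divides it; move -1/6x_2 to the remainder.
  leading term 1: no divisor's leading term divides it; move -1/12 to the remainder.
  remainder -11/4x_1^2 + 1/4x_1x_2 + 17/6x_1 - 1/6x_2 - 1/12 ≠ 0; add g_3 = -11/4x_1^2 + 1/4x_1x_2 + 17/6x_1 - 1/6x_2 - 1/12 to the basis.

The other S-polynomials (S(f_1,g_3), S(f_2,g_3)) all reduce to 0 modulo the current basis, so we have a Gröbner basis.
Inter-reduce: drop elements whose leading term is divisible by another's, tail-reduce, and make monic.
Reduced Gröbner basis: {x_1^2 - 1/11x_1x_2 - 34/33x_1 + 2/33x_2 + 1/33, x_2^2 - 11/4x_1 + 1/4x_2 + 11/4}.

Buchberger on the second generating set:
h_1 = 48x_1x_2^2 + 4x_2^2 - 15x_1 + 9x_2 + 15, LT = x_1x_2^2.
h_2 = -72x_1x_2^2 - 16x_2^2 + 50x_1 - 16x_2 - 50, LT = x_1x_2^2.

S(h_1,h_2): lcm = x_1x_2^2. S = -5/36x_2^2 + 55/144x_1 - 5/144x_2 - 55/144.
  leading term x_2^2: no divisor's leading term divides it; move -5/36x_2^2 to the remainder.
  leading term x_1: no divisor's leading term divides it; move 55/144x_1 to the remainder.
  leading term x_2: no divisor's leading term divides it; move -5/144x_2 to the remainder.
  leading term 1: no divisor's leading term divides it; move -55/144 to the remainder.
  remainder -5/36x_2^2 + 55/144x_1 - 5/144x_2 - 55/144 ≠ 0; add k_3 = -5/36x_2^2 + 55/144x_1 - 5/144x_2 - 55/144 to the basis.

S(h_1,k_3): lcm = x_1x_2^2. S = 11/4x_1^2 - 1/4x_1x_2 + 1/12x_2^2 - 49/16x_1 + 3/16x_2 + 5/16.
  leading term x_1^2: no divisor's leading term divides it; move 11/4x_1^2 to the remainder.
  leading term x_1x_2: no divisor's leading term divides it; move -1/4x_1x_2 to the remainder.
  leading term x_2^2: subtract (-3/5)·k_3 from 1/12x_2^2 - 49/16x_1 + 3/16x_2 + 5/16 → -17/6x_1 + 1/6x_2 + 1/12
  leading term x_1: no divisor's leading term divides it; move -17/6x_1 to the remainder.
  leading term x_2: no divisor's leading term divides it; move 1/6x_2 to the remainder.
  leading term 1: no divisor's leading term divides it; move 1/12 to the remainder.
  remainder 11/4x_1^2 - 1/4x_1x_2 - 17/6x_1 + 1/6x_2 + 1/12 ≠ 0; add k_4 = 11/4x_1^2 - 1/4x_1x_2 - 17/6x_1 + 1/6x_2 + 1/12 to the basis.

The other S-polynomials (S(h_2,k_3), S(h_1,k_4), S(h_2,k_4), S(k_3,k_4)) all reduce to 0 modulo the current basis, so we have a Gröbner basis.
Inter-reduce: drop elements whose leading term is divisible by another's, tail-reduce, and make monic.
Reduced Gröbner basis: {x_1^2 - 1/11x_1x_2 - 34/33x_1 + 2/33x_2 + 1/33, x_2^2 - 11/4x_1 + 1/4x_2 + 11/4}.

Same reduced basis, so the two generating sets span the same ideal.
The same test decides containment: I ⊆ J iff every generator of I reduces to 0 modulo a Gröbner basis of J.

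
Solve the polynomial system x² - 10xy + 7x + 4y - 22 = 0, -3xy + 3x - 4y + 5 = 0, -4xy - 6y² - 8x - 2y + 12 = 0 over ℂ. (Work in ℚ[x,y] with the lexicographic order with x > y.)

{(-1, 2)}

Compute a lex Gröbner basis by Buchberger's algorithm.
f_1 = x² - 10xy + 7x + 4y - 22, LT = x².
f_2 = -3xy + 3x - 4y + 5, LT = xy.
f_3 = -4xy - 8x - 6y² - 2y + 12, LT = xy.

S(f_1,f_2): lcm = x²y. S = x² - 10xy² + 17/3xy + 5/3x + 4y² - 22y.
  reduce S modulo (f_1, f_2, f_3):
  remainder ⅓x + 52/3y² - 452/9y + 283/9 ≠ 0; add h_4 = ⅓x + 52/3y² - 452/9y + 283/9 to the basis.

S(f_1,f_3): lcm = x²y. S = -2x² - 23/2xy² + 13/2xy + 3x + 4y² - 22y.
  reduce S modulo (f_1, f_2, f_3, h_4):
  remainder 1306/3y² - 7231/6y + 669 ≠ 0; add h_5 = 1306/3y² - 7231/6y + 669 to the basis.

S(f_2,f_3): lcm = xy. S = -3x - 3/2y² + ⅚y + 4/3.
  reduce S modulo (f_1, f_2, f_3, h_4, h_5):
  remainder -367547/15672y + 367547/7836 ≠ 0; add h_6 = -367547/15672y + 367547/7836 to the basis.

The other S-polynomials (S(f_1,h_4), S(f_2,h_4), S(f_3,h_4), S(f_1,h_5), S(f_2,h_5), S(f_3,h_5), S(h_4,h_5), S(f_1,h_6), S(f_2,h_6), S(f_3,h_6), S(h_4,h_6), S(h_5,h_6)) all reduce to 0 modulo the current basis, so we have a Gröbner basis.
Inter-reduce: drop elements whose leading term is divisible by another's, tail-reduce, and make monic.
Reduced Gröbner basis: {x + 1, y - 2}.

A lex Gröbner basis eliminates variables successively. Here y - 2 depends only on y, with roots {2}; lifting each root through the earlier basis elements recovers the full solutions.
  y = 2: the earlier basis element becomes x + 1 = 0, giving x = -1 — point (-1, 2).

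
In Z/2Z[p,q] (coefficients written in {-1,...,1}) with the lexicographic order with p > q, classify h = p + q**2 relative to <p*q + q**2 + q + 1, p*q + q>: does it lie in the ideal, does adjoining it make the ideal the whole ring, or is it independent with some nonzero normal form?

First compute the reduced Gröbner basis of I by Buchberger's algorithm.
f_1 = p*q + q**2 + q + 1, LT = p*q.
f_2 = p*q + q, LT = p*q.

S(f_1,f_2): lcm = p*q. S = q**2 + 1.
  leading term q**2: no divisor's leading term divides it; move q**2 to the remainder.
  leading term 1: no divisor's leading term divides it; move 1 to the remainder.
  remainder q**2 + 1 ≠ 0; add k_3 = q**2 + 1 to the basis.

S(f_1,k_3): lcm = p*q**2. S = p + q**3 + q**2 + q.
  leading term p: no divisor's leading term divides it; move p to the remainder.
  leading term q**3: subtract (q)·k_3 from q**3 + q**2 + q → q**2
  leading term q**2: subtract (1)·k_3 from q**2 → 1
  leading term 1: no divisor's leading term divides it; move 1 to the remainder.
  remainder p + 1 ≠ 0; add k_4 = p + 1 to the basis.

The other S-polynomials (S(f_2,k_3), S(f_1,k_4), S(f_2,k_4), S(k_3,k_4)) all reduce to 0 modulo the current basis, so we have a Gröbner basis.
Inter-reduce: drop elements whose leading term is divisible by another's, tail-reduce, and make monic.
Reduced Gröbner basis: {p + 1, q**2 + 1}.
Label its elements g_1 = p + 1, g_2 = q**2 + 1.

Reduce h = p + q**2 modulo G:
  leading term p: subtract (1)·g_1 from p + q**2 → q**2 + 1
  leading term q**2: subtract (1)·g_2 from q**2 + 1 → 0
  normal form = 0.
Since the normal form is 0, h ∈ I.

p + q**2 lies in I (it reduces to 0).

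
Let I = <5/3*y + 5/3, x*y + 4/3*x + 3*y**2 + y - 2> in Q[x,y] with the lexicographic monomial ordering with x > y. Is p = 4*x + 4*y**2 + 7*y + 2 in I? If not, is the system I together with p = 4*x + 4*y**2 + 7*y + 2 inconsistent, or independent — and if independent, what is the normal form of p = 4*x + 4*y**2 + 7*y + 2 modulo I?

Adjoining 4*x + 4*y**2 + 7*y + 2 makes the ideal the whole ring: the system is inconsistent.

First compute the reduced Gröbner basis of I by Buchberger's algorithm.
f_1 = 5/3*y + 5/3, LT = y.
f_2 = x*y + 4/3*x + 3*y**2 + y - 2, LT = x*y.

S(f_1,f_2): lcm = x*y. S = -1/3*x - 3*y**2 - y + 2.
  leading term x: no divisor's leading term divides it; move -1/3*x to the remainder.
  leading term y**2: subtract (-9/5*y)·f_1 from -3*y**2 - y + 2 → 2*y + 2
  leading term y: subtract (6/5)·f_1 from 2*y + 2 → 0
  remainder -1/3*x ≠ 0; add h_3 = -1/3*x to the basis.

The other S-polynomials (S(f_1,h_3), S(f_2,h_3)) all reduce to 0 modulo the current basis, so we have a Gröbner basis.
Inter-reduce: drop elements whose leading term is divisible by another's, tail-reduce, and make monic.
Reduced Gröbner basis: {x, y + 1}.
Label its elements g_1 = x, g_2 = y + 1.

Reduce p = 4*x + 4*y**2 + 7*y + 2 modulo G:
  leading term x: subtract (4)·g_1 from 4*x + 4*y**2 + 7*y + 2 → 4*y**2 + 7*y + 2
  leading term y**2: subtract (4*y)·g_2 from 4*y**2 + 7*y + 2 → 3*y + 2
  leading term y: subtract (3)·g_2 from 3*y + 2 → -1
  leading term 1: no divisor's leading term divides it; move -1 to the remainder.
  normal form = -1.
The normal form is nonzero, so p ∉ I. Since p minus its normal form lies in I, I + (p) = I + (r) where r = -1; decide whether this ideal is the whole ring.
Here r = -1 is a nonzero constant, hence a unit: 1 ∈ I + (p), the Gröbner basis of I + (p) is {1}, and the enlarged system has no common solution — adjoining p is inconsistent.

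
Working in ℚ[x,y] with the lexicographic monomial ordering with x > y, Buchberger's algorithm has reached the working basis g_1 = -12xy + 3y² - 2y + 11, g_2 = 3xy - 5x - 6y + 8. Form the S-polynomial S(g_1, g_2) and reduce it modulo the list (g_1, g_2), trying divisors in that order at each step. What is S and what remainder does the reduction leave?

S(g_1, g_2) = 5/3x - ¼y² + 13/6y - 43/12; remainder on division = 5/3x - ¼y² + 13/6y - 43/12.

lcm(LM(g_1), LM(g_2)) = xy.
S = (lcm/LT(g_1))·g_1 − (lcm/LT(g_2))·g_2 = 5/3x - ¼y² + 13/6y - 43/12.
Reduce S modulo (g_1, g_2) in that order:
  leading term x: no divisor's leading term divides it; move 5/3x to the remainder.
  leading term y²: no divisor's leading term divides it; move -¼y² to the remainder.
  leading term y: no divisor's leading term divides it; move 13/6y to the remainder.
  leading term 1: no divisor's leading term divides it; move -43/12 to the remainder.
The remainder 5/3x - ¼y² + 13/6y - 43/12 is nonzero, so it would be added as the next basis element.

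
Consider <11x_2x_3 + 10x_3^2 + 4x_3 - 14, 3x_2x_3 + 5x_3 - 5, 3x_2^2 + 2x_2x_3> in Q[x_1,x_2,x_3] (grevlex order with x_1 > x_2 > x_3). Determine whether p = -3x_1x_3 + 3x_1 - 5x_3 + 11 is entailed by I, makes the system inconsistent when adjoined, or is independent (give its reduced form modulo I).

First compute the reduced Gröbner basis of I by Buchberger's algorithm.
f_1 = 11x_2x_3 + 10x_3^2 + 4x_3 - 14, LT = x_2x_3.
f_2 = 3x_2x_3 + 5x_3 - 5, LT = x_2x_3.
f_3 = 3x_2^2 + 2x_2x_3, LT = x_2^2.

S(f_1,f_2): lcm = x_2x_3. S = 10/11x_3^2 - 43/33x_3 + 13/33.
  reduce S modulo (f_1, f_2, f_3):
  remainder 10/11x_3^2 - 43/33x_3 + 13/33 ≠ 0; add h_4 = 10/11x_3^2 - 43/33x_3 + 13/33 to the basis.

S(f_1,f_3): lcm = x_2^2x_3. S = 8/33x_2x_3^2 + 4/11x_2x_3 - 14/11x_2.
  reduce S modulo (f_1, f_2, f_3, h_4):
  remainder -14/11x_2 - 232/297x_3 + 232/297 ≠ 0; add h_5 = -14/11x_2 - 232/297x_3 + 232/297 to the basis.

S(f_2,f_3): lcm = x_2^2x_3. S = -2/3x_2x_3^2 + 5/3x_2x_3 - 5/3x_2.
  reduce S modulo (f_1, f_2, f_3, h_4, h_5):
  remainder -722/567x_3 + 722/567 ≠ 0; add h_6 = -722/567x_3 + 722/567 to the basis.

The other S-polynomials (S(f_1,h_4), S(f_2,h_4), S(f_3,h_4), S(f_1,h_5), S(f_2,h_5), S(f_3,h_5), S(h_4,h_5), S(f_1,h_6), S(f_2,h_6), S(f_3,h_6), S(h_4,h_6), S(h_5,h_6)) all reduce to 0 modulo the current basis, so we have a Gröbner basis.
Inter-reduce: drop elements whose leading term is divisible by another's, tail-reduce, and make monic.
Reduced Gröbner basis: {x_2, x_3 - 1}.
Label its elements g_1 = x_2, g_2 = x_3 - 1.

Reduce p = -3x_1x_3 + 3x_1 - 5x_3 + 11 modulo G:
  leading term x_1x_3: subtract (-3x_1)·g_2 from -3x_1x_3 + 3x_1 - 5x_3 + 11 → -5x_3 + 11
  leading term x_3: subtract (-5)·g_2 from -5x_3 + 11 → 6
  leading term 1: no divisor's leading term divides it; move 6 to the remainder.
  normal form = 6.
The normal form is nonzero, so p ∉ I. Since p minus its normal form lies in I, I + (p) = I + (r) where r = 6; decide whether this ideal is the whole ring.
Here r = 6 is a nonzero constant, hence a unit: 1 ∈ I + (p), the Gröbner basis of I + (p) is {1}, and the enlarged system has no common solution — adjoining p is inconsistent.

Adjoining -3x_1x_3 + 3x_1 - 5x_3 + 11 makes the ideal the whole ring: the system is inconsistent.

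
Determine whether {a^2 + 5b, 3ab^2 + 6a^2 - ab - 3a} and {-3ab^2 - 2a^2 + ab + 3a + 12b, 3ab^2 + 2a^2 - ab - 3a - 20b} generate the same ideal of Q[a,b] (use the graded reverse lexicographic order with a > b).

No, the ideals differ.

For a fixed monomial order, each ideal has a unique reduced Gröbner basis; comparing bases decides equality.
Buchberger on the first generating set:
f_1 = a^2 + 5b, LT = a^2.
f_2 = 3ab^2 + 6a^2 - ab - 3a, LT = ab^2.

S(f_1,f_2): lcm = a^2b^2. S = -2a^3 + 1/3a^2b + 5b^3 + a^2.
  leading term a^3: subtract (-2a)·f_1 from -2a^3 + 1/3a^2b + 5b^3 + a^2 → 1/3a^2b + 5b^3 + a^2 + 10ab
  leading term a^2b: subtract (1/3b)·f_1 from 1/3a^2b + 5b^3 + a^2 + 10ab → 5b^3 + a^2 + 10ab - 5/3b^2
  leading term b^3: no divisor's leading term divides it; move 5b^3 to the remainder.
  leading term a^2: subtract (1)·f_1 from a^2 + 10ab - 5/3b^2 → 10ab - 5/3b^2 - 5b
  leading term ab: no divisor's leading term divides it; move 10ab to the remainder.
  leading term b^2: no divisor's leading term divides it; move -5/3b^2 to the remainder.
  leading term b: no divisor's leading term divides it; move -5b to the remainder.
  remainder 5b^3 + 10ab - 5/3b^2 - 5b ≠ 0; add g_3 = 5b^3 + 10ab - 5/3b^2 - 5b to the basis.

The other S-polynomials (S(f_1,g_3), S(f_2,g_3)) all reduce to 0 modulo the current basis, so we have a Gröbner basis.
Inter-reduce: drop elements whose leading term is divisible by another's, tail-reduce, and make monic.
Reduced Gröbner basis: {ab^2 - 1/3ab - a - 10b, b^3 + 2ab - 1/3b^2 - b, a^2 + 5b}.

Buchberger on the second generating set:
h_1 = -3ab^2 - 2a^2 + ab + 3a + 12b, LT = ab^2.
h_2 = 3ab^2 + 2a^2 - ab - 3a - 20b, LT = ab^2.

S(h_1,h_2): lcm = ab^2. S = 8/3b.
  leading term b: no divisor's leading term divides it; move 8/3b to the remainder.
  remainder 8/3b ≠ 0; add k_3 = 8/3b to the basis.

S(h_1,k_3): lcm = ab^2. S = 2/3a^2 - 1/3ab - a - 4b.
  leading term a^2: no divisor's leading term divides it; move 2/3a^2 to the remainder.
  leading term ab: subtract (-1/8a)·k_3 from -1/3ab - a - 4b → -a - 4b
  leading term a: no divisor's leading term divides it; move -a to the remainder.
  leading term b: subtract (-3/2)·k_3 from -4b → 0
  remainder 2/3a^2 - a ≠ 0; add k_4 = 2/3a^2 - a to the basis.

The other S-polynomials (S(h_2,k_3), S(h_1,k_4), S(h_2,k_4), S(k_3,k_4)) all reduce to 0 modulo the current basis, so we have a Gröbner basis.
Inter-reduce: drop elements whose leading term is divisible by another's, tail-reduce, and make monic.
Reduced Gröbner basis: {a^2 - 3/2a, b}.

The bases are distinct; the ideals are different.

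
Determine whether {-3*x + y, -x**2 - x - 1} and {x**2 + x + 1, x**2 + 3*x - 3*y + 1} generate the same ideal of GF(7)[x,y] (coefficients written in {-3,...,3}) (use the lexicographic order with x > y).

For a fixed monomial order, each ideal has a unique reduced Gröbner basis; comparing bases decides equality.
Buchberger on the first generating set:
f_1 = -3*x + y, LT = x.
f_2 = -x**2 - x - 1, LT = x**2.

S(f_1,f_2): lcm = x**2. S = 2*x*y - x - 1.
  reduce S modulo (f_1, f_2):
  remainder 3*y**2 + 2*y - 1 ≠ 0; add g_3 = 3*y**2 + 2*y - 1 to the basis.

The other S-polynomials (S(f_1,g_3), S(f_2,g_3)) all reduce to 0 modulo the current basis, so we have a Gröbner basis.
Inter-reduce: drop elements whose leading term is divisible by another's, tail-reduce, and make monic.
Reduced Gröbner basis: {x + 2*y, y**2 + 3*y + 2}.

Buchberger on the second generating set:
h_1 = x**2 + x + 1, LT = x**2.
h_2 = x**2 + 3*x - 3*y + 1, LT = x**2.

S(h_1,h_2): lcm = x**2. S = -2*x + 3*y.
  reduce S modulo (h_1, h_2):
  remainder -2*x + 3*y ≠ 0; add k_3 = -2*x + 3*y to the basis.

S(h_1,k_3): lcm = x**2. S = -2*x*y + x + 1.
  reduce S modulo (h_1, h_2, k_3):
  remainder -3*y**2 - 2*y + 1 ≠ 0; add k_4 = -3*y**2 - 2*y + 1 to the basis.

The other S-polynomials (S(h_2,k_3), S(h_1,k_4), S(h_2,k_4), S(k_3,k_4)) all reduce to 0 modulo the current basis, so we have a Gröbner basis.
Inter-reduce: drop elements whose leading term is divisible by another's, tail-reduce, and make monic.
Reduced Gröbner basis: {x + 2*y, y**2 + 3*y + 2}.

The two bases agree; hence the ideals are identical.

Yes, the ideals are equal.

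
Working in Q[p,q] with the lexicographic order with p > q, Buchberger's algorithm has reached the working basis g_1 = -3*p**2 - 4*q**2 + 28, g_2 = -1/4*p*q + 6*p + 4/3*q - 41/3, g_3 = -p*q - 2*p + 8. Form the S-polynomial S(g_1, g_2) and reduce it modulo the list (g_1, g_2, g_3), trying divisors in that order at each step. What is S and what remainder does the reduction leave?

S(g_1, g_2) = 24*p**2 + 16/3*p*q - 164/3*p + 4/3*q**3 - 28/3*q; remainder on division = 220/3*p + 4/3*q**3 - 32*q**2 + 172/9*q - 608/9.

lcm(LM(g_1), LM(g_2)) = p**2*q.
S = (lcm/LT(g_1))·g_1 − (lcm/LT(g_2))·g_2 = 24*p**2 + 16/3*p*q - 164/3*p + 4/3*q**3 - 28/3*q.
Reduce S modulo (g_1, g_2, g_3) in that order:
  leading term p**2: subtract (-8)·g_1 from 24*p**2 + 16/3*p*q - 164/3*p + 4/3*q**3 - 28/3*q → 16/3*p*q - 164/3*p + 4/3*q**3 - 32*q**2 - 28/3*q + 224
  leading term p*q: subtract (-64/3)·g_2 from 16/3*p*q - 164/3*p + 4/3*q**3 - 32*q**2 - 28/3*q + 224 → 220/3*p + 4/3*q**3 - 32*q**2 + 172/9*q - 608/9
  leading term p: no divisor's leading term divides it; move 220/3*p to the remainder.
  leading term q**3: no divisor's leading term divides it; move 4/3*q**3 to the remainder.
  leading term q**2: no divisor's leading term divides it; move -32*q**2 to the remainder.
  leading term q: no divisor's leading term divides it; move 172/9*q to the remainder.
  leading term 1: no divisor's leading term divides it; move -608/9 to the remainder.
The remainder 220/3*p + 4/3*q**3 - 32*q**2 + 172/9*q - 608/9 is nonzero, so it would be added as the next basis element.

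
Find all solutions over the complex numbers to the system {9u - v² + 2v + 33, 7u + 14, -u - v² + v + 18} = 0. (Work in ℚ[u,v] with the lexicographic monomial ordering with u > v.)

{(-2, 5)}

Compute a lex Gröbner basis by Buchberger's algorithm.
f_1 = 9u - v² + 2v + 33, LT = u.
f_2 = 7u + 14, LT = u.
f_3 = -u - v² + v + 18, LT = u.

S(f_1,f_2): lcm = u. S = -1/9v² + 2/9v + 5/3.
  leading term v²: no divisor's leading term divides it; move -1/9v² to the remainder.
  leading term v: no divisor's leading term divides it; move 2/9v to the remainder.
  leading term 1: no divisor's leading term divides it; move 5/3 to the remainder.
  remainder -1/9v² + 2/9v + 5/3 ≠ 0; add h_4 = -1/9v² + 2/9v + 5/3 to the basis.

S(f_1,f_3): lcm = u. S = -10/9v² + 11/9v + 65/3.
  leading term v²: subtract (10)·h_4 from -10/9v² + 11/9v + 65/3 → -v + 5
  leading term v: no divisor's leading term divides it; move -v to the remainder.
  leading term 1: no divisor's leading term divides it; move 5 to the remainder.
  remainder -v + 5 ≠ 0; add h_5 = -v + 5 to the basis.

The other S-polynomials (S(f_2,f_3), S(f_1,h_4), S(f_2,h_4), S(f_3,h_4), S(f_1,h_5), S(f_2,h_5), S(f_3,h_5), S(h_4,h_5)) all reduce to 0 modulo the current basis, so we have a Gröbner basis.
Inter-reduce: drop elements whose leading term is divisible by another's, tail-reduce, and make monic.
Reduced Gröbner basis: {u + 2, v - 5}.

Elimination: the polynomial v - 5 lies in the elimination ideal for v, so v ∈ {5}. For each such v, the remaining basis elements (now univariate) give the rest of the solution.
  v = 5: the earlier basis element becomes u + 2 = 0, giving u = -2 — point (-2, 5).
Substituting each solution back into the original system confirms all equations vanish.
Zero-dimensionality of the ideal guarantees finitely many solutions over ℂ.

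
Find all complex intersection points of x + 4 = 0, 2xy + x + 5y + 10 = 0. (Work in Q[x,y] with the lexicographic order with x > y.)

{(-4, 2)}

Compute a lex Gröbner basis by Buchberger's algorithm.
f_1 = x + 4, LT = x.
f_2 = 2xy + x + 5y + 10, LT = xy.

S(f_1,f_2): lcm = xy. S = -1/2x + 3/2y - 5.
  reduce S modulo (f_1, f_2):
  remainder 3/2y - 3 ≠ 0; add h_3 = 3/2y - 3 to the basis.

The other S-polynomials (S(f_1,h_3), S(f_2,h_3)) all reduce to 0 modulo the current basis, so we have a Gröbner basis.
Inter-reduce: drop elements whose leading term is divisible by another's, tail-reduce, and make monic.
Reduced Gröbner basis: {x + 4, y - 2}.

Since the basis is lex-ordered, y - 2 is univariate in y. Its roots are {2}. Back-substituting each root into the other basis elements fixes the other coordinates.
  y = 2: the earlier basis element becomes x + 4 = 0, giving x = -4 — point (-4, 2).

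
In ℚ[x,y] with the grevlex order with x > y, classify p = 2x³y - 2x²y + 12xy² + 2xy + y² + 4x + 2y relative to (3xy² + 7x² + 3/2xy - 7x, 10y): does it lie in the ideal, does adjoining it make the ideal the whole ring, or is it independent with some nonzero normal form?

2x³y - 2x²y + 12xy² + 2xy + y² + 4x + 2y is independent of I; its normal form modulo I is 4x.

First compute the reduced Gröbner basis of I by Buchberger's algorithm.
f_1 = 3xy² + 7x² + 3/2xy - 7x, LT = xy².
f_2 = 10y, LT = y.

S(f_1,f_2): lcm = xy². S = 7/3x² + ½xy - 7/3x.
  leading term x²: no divisor's leading term divides it; move 7/3x² to the remainder.
  leading term xy: subtract (1/20x)·f_2 from ½xy - 7/3x → -7/3x
  leading term x: no divisor's leading term divides it; move -7/3x to the remainder.
  remainder 7/3x² - 7/3x ≠ 0; add h_3 = 7/3x² - 7/3x to the basis.

S(f_1,h_3): lcm = x²y². S = 7/3x³ + ½x²y + xy² - 7/3x².
  leading term x³: subtract (x)·h_3 from 7/3x³ + ½x²y + xy² - 7/3x² → ½x²y + xy²
  leading term x²y: subtract (1/20x²)·f_2 from ½x²y + xy² → xy²
  leading term xy²: subtract (⅓)·f_1 from xy² → -7/3x² - ½xy + 7/3x
  leading term x²: subtract (-1)·h_3 from -7/3x² - ½xy + 7/3x → -½xy
  leading term xy: subtract (-1/20x)·f_2 from -½xy → 0
  remainder 0.

S(f_2,h_3): leading monomials are coprime, so the S-polynomial reduces to 0 (Buchberger's first criterion).
Every S-polynomial of the final basis reduces to 0, so we have a Gröbner basis.
Inter-reduce: drop elements whose leading term is divisible by another's, tail-reduce, and make monic.
Reduced Gröbner basis: {x² - x, y}.
Label its elements g_1 = x² - x, g_2 = y.

Reduce p = 2x³y - 2x²y + 12xy² + 2xy + y² + 4x + 2y modulo G:
  leading term x³y: subtract (2xy)·g_1 from 2x³y - 2x²y + 12xy² + 2xy + y² + 4x + 2y → 12xy² + 2xy + y² + 4x + 2y
  leading term xy²: subtract (12xy)·g_2 from 12xy² + 2xy + y² + 4x + 2y → 2xy + y² + 4x + 2y
  leading term xy: subtract (2x)·g_2 from 2xy + y² + 4x + 2y → y² + 4x + 2y
  leading term y²: subtract (y)·g_2 from y² + 4x + 2y → 4x + 2y
  leading term x: no divisor's leading term divides it; move 4x to the remainder.
  leading term y: subtract (2)·g_2 from 2y → 0
  normal form = 4x.
The normal form is nonzero, so p ∉ I. Since p minus its normal form lies in I, I + (p) = I + (r) where r = 4x; decide whether this ideal is the whole ring.
Run Buchberger on G together with r (pairs among the g_i already reduce to 0 since G is a Gröbner basis):
g_1 = x² - x, LT = x².
g_2 = y, LT = y.
r = 4x, LT = x.

S(g_1,g_2): leading monomials are coprime, so the S-polynomial reduces to 0 (Buchberger's first criterion).
S(g_1,r): lcm = x². S = -x.
  leading term x: subtract (-¼)·r from -x → 0
  remainder 0.

S(g_2,r): leading monomials are coprime, so the S-polynomial reduces to 0 (Buchberger's first criterion).
Every S-polynomial of the final basis reduces to 0, so we have a Gröbner basis.
Inter-reduce: drop elements whose leading term is divisible by another's, tail-reduce, and make monic.
Reduced Gröbner basis: {x, y}.
The reduced Gröbner basis of I + (p) is {x, y} ≠ {1}, a proper ideal, so the enlarged system stays consistent: p is independent of I, with normal form 4x.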